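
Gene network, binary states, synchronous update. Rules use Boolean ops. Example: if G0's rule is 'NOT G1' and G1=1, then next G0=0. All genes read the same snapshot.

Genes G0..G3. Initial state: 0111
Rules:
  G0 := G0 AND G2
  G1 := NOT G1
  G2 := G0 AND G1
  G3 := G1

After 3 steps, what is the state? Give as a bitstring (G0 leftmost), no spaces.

Step 1: G0=G0&G2=0&1=0 G1=NOT G1=NOT 1=0 G2=G0&G1=0&1=0 G3=G1=1 -> 0001
Step 2: G0=G0&G2=0&0=0 G1=NOT G1=NOT 0=1 G2=G0&G1=0&0=0 G3=G1=0 -> 0100
Step 3: G0=G0&G2=0&0=0 G1=NOT G1=NOT 1=0 G2=G0&G1=0&1=0 G3=G1=1 -> 0001

0001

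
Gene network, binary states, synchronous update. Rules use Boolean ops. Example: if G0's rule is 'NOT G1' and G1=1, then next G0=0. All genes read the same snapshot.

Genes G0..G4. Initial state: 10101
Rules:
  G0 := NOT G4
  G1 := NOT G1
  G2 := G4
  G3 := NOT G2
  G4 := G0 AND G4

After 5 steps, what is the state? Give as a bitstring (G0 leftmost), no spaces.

Step 1: G0=NOT G4=NOT 1=0 G1=NOT G1=NOT 0=1 G2=G4=1 G3=NOT G2=NOT 1=0 G4=G0&G4=1&1=1 -> 01101
Step 2: G0=NOT G4=NOT 1=0 G1=NOT G1=NOT 1=0 G2=G4=1 G3=NOT G2=NOT 1=0 G4=G0&G4=0&1=0 -> 00100
Step 3: G0=NOT G4=NOT 0=1 G1=NOT G1=NOT 0=1 G2=G4=0 G3=NOT G2=NOT 1=0 G4=G0&G4=0&0=0 -> 11000
Step 4: G0=NOT G4=NOT 0=1 G1=NOT G1=NOT 1=0 G2=G4=0 G3=NOT G2=NOT 0=1 G4=G0&G4=1&0=0 -> 10010
Step 5: G0=NOT G4=NOT 0=1 G1=NOT G1=NOT 0=1 G2=G4=0 G3=NOT G2=NOT 0=1 G4=G0&G4=1&0=0 -> 11010

11010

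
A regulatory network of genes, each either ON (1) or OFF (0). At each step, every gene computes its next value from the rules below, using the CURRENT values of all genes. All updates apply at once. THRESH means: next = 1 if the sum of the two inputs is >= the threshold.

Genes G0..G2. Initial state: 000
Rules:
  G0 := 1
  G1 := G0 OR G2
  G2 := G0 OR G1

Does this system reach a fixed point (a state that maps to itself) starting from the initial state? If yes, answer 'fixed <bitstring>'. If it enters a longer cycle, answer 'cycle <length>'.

Step 0: 000
Step 1: G0=1(const) G1=G0|G2=0|0=0 G2=G0|G1=0|0=0 -> 100
Step 2: G0=1(const) G1=G0|G2=1|0=1 G2=G0|G1=1|0=1 -> 111
Step 3: G0=1(const) G1=G0|G2=1|1=1 G2=G0|G1=1|1=1 -> 111
Fixed point reached at step 2: 111

Answer: fixed 111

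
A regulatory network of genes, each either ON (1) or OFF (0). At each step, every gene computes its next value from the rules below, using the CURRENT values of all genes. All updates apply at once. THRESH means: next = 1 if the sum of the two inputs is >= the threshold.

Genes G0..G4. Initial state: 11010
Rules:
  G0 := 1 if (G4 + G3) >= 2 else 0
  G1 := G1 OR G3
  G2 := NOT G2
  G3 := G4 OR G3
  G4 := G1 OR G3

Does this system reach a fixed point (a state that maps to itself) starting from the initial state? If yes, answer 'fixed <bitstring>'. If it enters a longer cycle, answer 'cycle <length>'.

Step 0: 11010
Step 1: G0=(0+1>=2)=0 G1=G1|G3=1|1=1 G2=NOT G2=NOT 0=1 G3=G4|G3=0|1=1 G4=G1|G3=1|1=1 -> 01111
Step 2: G0=(1+1>=2)=1 G1=G1|G3=1|1=1 G2=NOT G2=NOT 1=0 G3=G4|G3=1|1=1 G4=G1|G3=1|1=1 -> 11011
Step 3: G0=(1+1>=2)=1 G1=G1|G3=1|1=1 G2=NOT G2=NOT 0=1 G3=G4|G3=1|1=1 G4=G1|G3=1|1=1 -> 11111
Step 4: G0=(1+1>=2)=1 G1=G1|G3=1|1=1 G2=NOT G2=NOT 1=0 G3=G4|G3=1|1=1 G4=G1|G3=1|1=1 -> 11011
Cycle of length 2 starting at step 2 -> no fixed point

Answer: cycle 2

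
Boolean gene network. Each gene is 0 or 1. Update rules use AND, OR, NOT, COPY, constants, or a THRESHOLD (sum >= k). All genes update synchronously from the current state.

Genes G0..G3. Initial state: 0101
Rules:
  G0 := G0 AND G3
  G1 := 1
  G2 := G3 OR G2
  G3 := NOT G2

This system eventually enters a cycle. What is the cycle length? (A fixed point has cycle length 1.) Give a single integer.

Step 0: 0101
Step 1: G0=G0&G3=0&1=0 G1=1(const) G2=G3|G2=1|0=1 G3=NOT G2=NOT 0=1 -> 0111
Step 2: G0=G0&G3=0&1=0 G1=1(const) G2=G3|G2=1|1=1 G3=NOT G2=NOT 1=0 -> 0110
Step 3: G0=G0&G3=0&0=0 G1=1(const) G2=G3|G2=0|1=1 G3=NOT G2=NOT 1=0 -> 0110
State from step 3 equals state from step 2 -> cycle length 1

Answer: 1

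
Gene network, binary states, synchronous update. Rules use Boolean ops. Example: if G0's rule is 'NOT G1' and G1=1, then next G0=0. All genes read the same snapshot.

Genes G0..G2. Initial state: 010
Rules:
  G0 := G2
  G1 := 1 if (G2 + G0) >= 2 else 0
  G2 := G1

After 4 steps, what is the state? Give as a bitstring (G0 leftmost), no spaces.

Step 1: G0=G2=0 G1=(0+0>=2)=0 G2=G1=1 -> 001
Step 2: G0=G2=1 G1=(1+0>=2)=0 G2=G1=0 -> 100
Step 3: G0=G2=0 G1=(0+1>=2)=0 G2=G1=0 -> 000
Step 4: G0=G2=0 G1=(0+0>=2)=0 G2=G1=0 -> 000

000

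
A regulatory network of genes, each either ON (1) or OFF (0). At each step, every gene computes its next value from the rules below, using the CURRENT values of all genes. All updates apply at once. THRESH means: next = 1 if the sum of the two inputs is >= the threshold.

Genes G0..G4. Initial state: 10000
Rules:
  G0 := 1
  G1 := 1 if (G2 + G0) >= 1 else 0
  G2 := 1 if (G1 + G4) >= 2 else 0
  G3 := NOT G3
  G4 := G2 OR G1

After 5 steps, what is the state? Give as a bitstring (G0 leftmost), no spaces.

Step 1: G0=1(const) G1=(0+1>=1)=1 G2=(0+0>=2)=0 G3=NOT G3=NOT 0=1 G4=G2|G1=0|0=0 -> 11010
Step 2: G0=1(const) G1=(0+1>=1)=1 G2=(1+0>=2)=0 G3=NOT G3=NOT 1=0 G4=G2|G1=0|1=1 -> 11001
Step 3: G0=1(const) G1=(0+1>=1)=1 G2=(1+1>=2)=1 G3=NOT G3=NOT 0=1 G4=G2|G1=0|1=1 -> 11111
Step 4: G0=1(const) G1=(1+1>=1)=1 G2=(1+1>=2)=1 G3=NOT G3=NOT 1=0 G4=G2|G1=1|1=1 -> 11101
Step 5: G0=1(const) G1=(1+1>=1)=1 G2=(1+1>=2)=1 G3=NOT G3=NOT 0=1 G4=G2|G1=1|1=1 -> 11111

11111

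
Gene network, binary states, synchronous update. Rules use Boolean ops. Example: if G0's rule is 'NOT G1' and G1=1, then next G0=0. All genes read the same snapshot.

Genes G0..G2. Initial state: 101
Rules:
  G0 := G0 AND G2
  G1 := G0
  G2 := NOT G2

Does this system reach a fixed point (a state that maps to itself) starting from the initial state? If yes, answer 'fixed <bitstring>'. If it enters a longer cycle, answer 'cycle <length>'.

Answer: cycle 2

Derivation:
Step 0: 101
Step 1: G0=G0&G2=1&1=1 G1=G0=1 G2=NOT G2=NOT 1=0 -> 110
Step 2: G0=G0&G2=1&0=0 G1=G0=1 G2=NOT G2=NOT 0=1 -> 011
Step 3: G0=G0&G2=0&1=0 G1=G0=0 G2=NOT G2=NOT 1=0 -> 000
Step 4: G0=G0&G2=0&0=0 G1=G0=0 G2=NOT G2=NOT 0=1 -> 001
Step 5: G0=G0&G2=0&1=0 G1=G0=0 G2=NOT G2=NOT 1=0 -> 000
Cycle of length 2 starting at step 3 -> no fixed point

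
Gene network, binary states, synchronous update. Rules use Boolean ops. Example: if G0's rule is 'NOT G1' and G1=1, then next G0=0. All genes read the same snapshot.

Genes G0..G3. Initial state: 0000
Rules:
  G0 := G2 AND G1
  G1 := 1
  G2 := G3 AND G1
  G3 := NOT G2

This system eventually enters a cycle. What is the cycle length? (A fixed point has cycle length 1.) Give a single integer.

Answer: 4

Derivation:
Step 0: 0000
Step 1: G0=G2&G1=0&0=0 G1=1(const) G2=G3&G1=0&0=0 G3=NOT G2=NOT 0=1 -> 0101
Step 2: G0=G2&G1=0&1=0 G1=1(const) G2=G3&G1=1&1=1 G3=NOT G2=NOT 0=1 -> 0111
Step 3: G0=G2&G1=1&1=1 G1=1(const) G2=G3&G1=1&1=1 G3=NOT G2=NOT 1=0 -> 1110
Step 4: G0=G2&G1=1&1=1 G1=1(const) G2=G3&G1=0&1=0 G3=NOT G2=NOT 1=0 -> 1100
Step 5: G0=G2&G1=0&1=0 G1=1(const) G2=G3&G1=0&1=0 G3=NOT G2=NOT 0=1 -> 0101
State from step 5 equals state from step 1 -> cycle length 4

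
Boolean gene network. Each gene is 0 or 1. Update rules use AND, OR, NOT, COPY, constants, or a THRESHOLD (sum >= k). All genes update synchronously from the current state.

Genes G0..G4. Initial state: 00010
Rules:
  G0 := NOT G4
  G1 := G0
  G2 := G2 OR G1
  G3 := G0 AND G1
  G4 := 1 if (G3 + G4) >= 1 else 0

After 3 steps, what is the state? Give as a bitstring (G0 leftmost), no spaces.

Step 1: G0=NOT G4=NOT 0=1 G1=G0=0 G2=G2|G1=0|0=0 G3=G0&G1=0&0=0 G4=(1+0>=1)=1 -> 10001
Step 2: G0=NOT G4=NOT 1=0 G1=G0=1 G2=G2|G1=0|0=0 G3=G0&G1=1&0=0 G4=(0+1>=1)=1 -> 01001
Step 3: G0=NOT G4=NOT 1=0 G1=G0=0 G2=G2|G1=0|1=1 G3=G0&G1=0&1=0 G4=(0+1>=1)=1 -> 00101

00101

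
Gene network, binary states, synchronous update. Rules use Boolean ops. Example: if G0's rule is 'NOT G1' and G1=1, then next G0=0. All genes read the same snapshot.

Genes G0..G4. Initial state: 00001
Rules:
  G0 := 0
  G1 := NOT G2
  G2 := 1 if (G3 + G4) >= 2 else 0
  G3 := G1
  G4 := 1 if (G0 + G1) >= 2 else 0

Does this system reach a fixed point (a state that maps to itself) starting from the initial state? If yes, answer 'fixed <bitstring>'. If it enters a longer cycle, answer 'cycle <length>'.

Answer: fixed 01010

Derivation:
Step 0: 00001
Step 1: G0=0(const) G1=NOT G2=NOT 0=1 G2=(0+1>=2)=0 G3=G1=0 G4=(0+0>=2)=0 -> 01000
Step 2: G0=0(const) G1=NOT G2=NOT 0=1 G2=(0+0>=2)=0 G3=G1=1 G4=(0+1>=2)=0 -> 01010
Step 3: G0=0(const) G1=NOT G2=NOT 0=1 G2=(1+0>=2)=0 G3=G1=1 G4=(0+1>=2)=0 -> 01010
Fixed point reached at step 2: 01010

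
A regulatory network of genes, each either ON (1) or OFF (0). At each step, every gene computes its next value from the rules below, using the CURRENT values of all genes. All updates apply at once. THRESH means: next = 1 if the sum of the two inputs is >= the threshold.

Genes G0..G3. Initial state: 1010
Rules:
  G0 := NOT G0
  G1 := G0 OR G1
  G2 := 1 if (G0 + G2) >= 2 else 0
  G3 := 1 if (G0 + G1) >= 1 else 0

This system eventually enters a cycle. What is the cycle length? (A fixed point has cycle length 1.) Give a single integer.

Answer: 2

Derivation:
Step 0: 1010
Step 1: G0=NOT G0=NOT 1=0 G1=G0|G1=1|0=1 G2=(1+1>=2)=1 G3=(1+0>=1)=1 -> 0111
Step 2: G0=NOT G0=NOT 0=1 G1=G0|G1=0|1=1 G2=(0+1>=2)=0 G3=(0+1>=1)=1 -> 1101
Step 3: G0=NOT G0=NOT 1=0 G1=G0|G1=1|1=1 G2=(1+0>=2)=0 G3=(1+1>=1)=1 -> 0101
Step 4: G0=NOT G0=NOT 0=1 G1=G0|G1=0|1=1 G2=(0+0>=2)=0 G3=(0+1>=1)=1 -> 1101
State from step 4 equals state from step 2 -> cycle length 2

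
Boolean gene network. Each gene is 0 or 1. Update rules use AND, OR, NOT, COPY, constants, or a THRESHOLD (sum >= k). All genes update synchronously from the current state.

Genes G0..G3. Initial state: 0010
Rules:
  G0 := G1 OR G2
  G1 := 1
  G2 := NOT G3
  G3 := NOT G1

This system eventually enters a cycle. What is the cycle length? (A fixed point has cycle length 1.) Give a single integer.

Step 0: 0010
Step 1: G0=G1|G2=0|1=1 G1=1(const) G2=NOT G3=NOT 0=1 G3=NOT G1=NOT 0=1 -> 1111
Step 2: G0=G1|G2=1|1=1 G1=1(const) G2=NOT G3=NOT 1=0 G3=NOT G1=NOT 1=0 -> 1100
Step 3: G0=G1|G2=1|0=1 G1=1(const) G2=NOT G3=NOT 0=1 G3=NOT G1=NOT 1=0 -> 1110
Step 4: G0=G1|G2=1|1=1 G1=1(const) G2=NOT G3=NOT 0=1 G3=NOT G1=NOT 1=0 -> 1110
State from step 4 equals state from step 3 -> cycle length 1

Answer: 1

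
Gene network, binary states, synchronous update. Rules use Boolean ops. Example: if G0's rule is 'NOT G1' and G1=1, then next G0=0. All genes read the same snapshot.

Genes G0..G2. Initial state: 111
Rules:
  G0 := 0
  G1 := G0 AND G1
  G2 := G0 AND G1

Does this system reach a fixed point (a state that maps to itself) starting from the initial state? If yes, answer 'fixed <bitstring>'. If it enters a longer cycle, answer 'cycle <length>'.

Answer: fixed 000

Derivation:
Step 0: 111
Step 1: G0=0(const) G1=G0&G1=1&1=1 G2=G0&G1=1&1=1 -> 011
Step 2: G0=0(const) G1=G0&G1=0&1=0 G2=G0&G1=0&1=0 -> 000
Step 3: G0=0(const) G1=G0&G1=0&0=0 G2=G0&G1=0&0=0 -> 000
Fixed point reached at step 2: 000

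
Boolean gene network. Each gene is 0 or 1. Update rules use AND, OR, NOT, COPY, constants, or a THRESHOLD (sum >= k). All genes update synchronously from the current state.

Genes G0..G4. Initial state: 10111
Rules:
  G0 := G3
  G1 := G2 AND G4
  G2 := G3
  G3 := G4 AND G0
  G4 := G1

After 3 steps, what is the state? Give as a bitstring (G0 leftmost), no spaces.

Step 1: G0=G3=1 G1=G2&G4=1&1=1 G2=G3=1 G3=G4&G0=1&1=1 G4=G1=0 -> 11110
Step 2: G0=G3=1 G1=G2&G4=1&0=0 G2=G3=1 G3=G4&G0=0&1=0 G4=G1=1 -> 10101
Step 3: G0=G3=0 G1=G2&G4=1&1=1 G2=G3=0 G3=G4&G0=1&1=1 G4=G1=0 -> 01010

01010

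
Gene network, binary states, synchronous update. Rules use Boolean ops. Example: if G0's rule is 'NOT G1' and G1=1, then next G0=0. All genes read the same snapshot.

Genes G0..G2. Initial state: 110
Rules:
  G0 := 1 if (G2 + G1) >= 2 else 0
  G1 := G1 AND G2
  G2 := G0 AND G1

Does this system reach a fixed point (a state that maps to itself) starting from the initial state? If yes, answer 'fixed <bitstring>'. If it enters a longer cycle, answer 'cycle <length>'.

Answer: fixed 000

Derivation:
Step 0: 110
Step 1: G0=(0+1>=2)=0 G1=G1&G2=1&0=0 G2=G0&G1=1&1=1 -> 001
Step 2: G0=(1+0>=2)=0 G1=G1&G2=0&1=0 G2=G0&G1=0&0=0 -> 000
Step 3: G0=(0+0>=2)=0 G1=G1&G2=0&0=0 G2=G0&G1=0&0=0 -> 000
Fixed point reached at step 2: 000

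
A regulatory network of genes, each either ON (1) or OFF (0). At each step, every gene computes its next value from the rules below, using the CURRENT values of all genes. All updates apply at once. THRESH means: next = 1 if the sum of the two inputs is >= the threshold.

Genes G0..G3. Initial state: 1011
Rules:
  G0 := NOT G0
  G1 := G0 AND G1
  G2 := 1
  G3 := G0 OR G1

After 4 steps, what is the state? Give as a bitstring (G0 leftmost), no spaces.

Step 1: G0=NOT G0=NOT 1=0 G1=G0&G1=1&0=0 G2=1(const) G3=G0|G1=1|0=1 -> 0011
Step 2: G0=NOT G0=NOT 0=1 G1=G0&G1=0&0=0 G2=1(const) G3=G0|G1=0|0=0 -> 1010
Step 3: G0=NOT G0=NOT 1=0 G1=G0&G1=1&0=0 G2=1(const) G3=G0|G1=1|0=1 -> 0011
Step 4: G0=NOT G0=NOT 0=1 G1=G0&G1=0&0=0 G2=1(const) G3=G0|G1=0|0=0 -> 1010

1010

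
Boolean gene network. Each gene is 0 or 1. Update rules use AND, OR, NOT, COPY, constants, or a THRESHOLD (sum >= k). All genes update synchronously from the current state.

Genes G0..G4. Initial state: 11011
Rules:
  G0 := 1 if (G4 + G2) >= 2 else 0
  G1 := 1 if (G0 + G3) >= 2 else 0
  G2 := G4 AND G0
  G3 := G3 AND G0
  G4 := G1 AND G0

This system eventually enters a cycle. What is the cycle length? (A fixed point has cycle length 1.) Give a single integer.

Step 0: 11011
Step 1: G0=(1+0>=2)=0 G1=(1+1>=2)=1 G2=G4&G0=1&1=1 G3=G3&G0=1&1=1 G4=G1&G0=1&1=1 -> 01111
Step 2: G0=(1+1>=2)=1 G1=(0+1>=2)=0 G2=G4&G0=1&0=0 G3=G3&G0=1&0=0 G4=G1&G0=1&0=0 -> 10000
Step 3: G0=(0+0>=2)=0 G1=(1+0>=2)=0 G2=G4&G0=0&1=0 G3=G3&G0=0&1=0 G4=G1&G0=0&1=0 -> 00000
Step 4: G0=(0+0>=2)=0 G1=(0+0>=2)=0 G2=G4&G0=0&0=0 G3=G3&G0=0&0=0 G4=G1&G0=0&0=0 -> 00000
State from step 4 equals state from step 3 -> cycle length 1

Answer: 1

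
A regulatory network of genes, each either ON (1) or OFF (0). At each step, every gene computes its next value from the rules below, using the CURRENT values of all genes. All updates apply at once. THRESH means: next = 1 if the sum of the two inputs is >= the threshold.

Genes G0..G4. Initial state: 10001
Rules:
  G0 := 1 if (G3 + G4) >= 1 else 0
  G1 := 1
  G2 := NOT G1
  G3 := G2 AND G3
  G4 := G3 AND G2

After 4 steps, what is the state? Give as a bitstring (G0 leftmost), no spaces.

Step 1: G0=(0+1>=1)=1 G1=1(const) G2=NOT G1=NOT 0=1 G3=G2&G3=0&0=0 G4=G3&G2=0&0=0 -> 11100
Step 2: G0=(0+0>=1)=0 G1=1(const) G2=NOT G1=NOT 1=0 G3=G2&G3=1&0=0 G4=G3&G2=0&1=0 -> 01000
Step 3: G0=(0+0>=1)=0 G1=1(const) G2=NOT G1=NOT 1=0 G3=G2&G3=0&0=0 G4=G3&G2=0&0=0 -> 01000
Step 4: G0=(0+0>=1)=0 G1=1(const) G2=NOT G1=NOT 1=0 G3=G2&G3=0&0=0 G4=G3&G2=0&0=0 -> 01000

01000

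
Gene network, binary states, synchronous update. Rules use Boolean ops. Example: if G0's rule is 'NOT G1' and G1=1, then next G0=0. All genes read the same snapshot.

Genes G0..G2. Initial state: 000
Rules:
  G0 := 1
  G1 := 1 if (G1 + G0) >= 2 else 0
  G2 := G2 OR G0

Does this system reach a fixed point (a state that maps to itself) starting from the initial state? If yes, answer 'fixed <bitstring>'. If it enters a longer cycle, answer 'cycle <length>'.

Answer: fixed 101

Derivation:
Step 0: 000
Step 1: G0=1(const) G1=(0+0>=2)=0 G2=G2|G0=0|0=0 -> 100
Step 2: G0=1(const) G1=(0+1>=2)=0 G2=G2|G0=0|1=1 -> 101
Step 3: G0=1(const) G1=(0+1>=2)=0 G2=G2|G0=1|1=1 -> 101
Fixed point reached at step 2: 101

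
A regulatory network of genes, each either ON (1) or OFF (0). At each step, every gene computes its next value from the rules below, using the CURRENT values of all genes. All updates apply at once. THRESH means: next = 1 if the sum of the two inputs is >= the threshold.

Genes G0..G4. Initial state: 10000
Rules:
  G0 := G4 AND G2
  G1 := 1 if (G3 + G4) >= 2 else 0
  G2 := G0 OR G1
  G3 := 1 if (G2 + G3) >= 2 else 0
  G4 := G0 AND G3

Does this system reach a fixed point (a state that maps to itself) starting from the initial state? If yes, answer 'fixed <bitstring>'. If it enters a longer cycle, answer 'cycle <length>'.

Answer: fixed 00000

Derivation:
Step 0: 10000
Step 1: G0=G4&G2=0&0=0 G1=(0+0>=2)=0 G2=G0|G1=1|0=1 G3=(0+0>=2)=0 G4=G0&G3=1&0=0 -> 00100
Step 2: G0=G4&G2=0&1=0 G1=(0+0>=2)=0 G2=G0|G1=0|0=0 G3=(1+0>=2)=0 G4=G0&G3=0&0=0 -> 00000
Step 3: G0=G4&G2=0&0=0 G1=(0+0>=2)=0 G2=G0|G1=0|0=0 G3=(0+0>=2)=0 G4=G0&G3=0&0=0 -> 00000
Fixed point reached at step 2: 00000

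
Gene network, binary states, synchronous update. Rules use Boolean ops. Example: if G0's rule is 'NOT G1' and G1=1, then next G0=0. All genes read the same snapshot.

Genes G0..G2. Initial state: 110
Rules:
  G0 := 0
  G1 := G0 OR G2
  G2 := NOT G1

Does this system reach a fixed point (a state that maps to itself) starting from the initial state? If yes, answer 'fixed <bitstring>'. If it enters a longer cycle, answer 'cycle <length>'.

Step 0: 110
Step 1: G0=0(const) G1=G0|G2=1|0=1 G2=NOT G1=NOT 1=0 -> 010
Step 2: G0=0(const) G1=G0|G2=0|0=0 G2=NOT G1=NOT 1=0 -> 000
Step 3: G0=0(const) G1=G0|G2=0|0=0 G2=NOT G1=NOT 0=1 -> 001
Step 4: G0=0(const) G1=G0|G2=0|1=1 G2=NOT G1=NOT 0=1 -> 011
Step 5: G0=0(const) G1=G0|G2=0|1=1 G2=NOT G1=NOT 1=0 -> 010
Cycle of length 4 starting at step 1 -> no fixed point

Answer: cycle 4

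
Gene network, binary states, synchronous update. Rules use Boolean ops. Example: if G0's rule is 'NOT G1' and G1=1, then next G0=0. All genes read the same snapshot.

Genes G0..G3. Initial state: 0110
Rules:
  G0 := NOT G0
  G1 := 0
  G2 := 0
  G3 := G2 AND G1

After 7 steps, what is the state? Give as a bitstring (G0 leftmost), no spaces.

Step 1: G0=NOT G0=NOT 0=1 G1=0(const) G2=0(const) G3=G2&G1=1&1=1 -> 1001
Step 2: G0=NOT G0=NOT 1=0 G1=0(const) G2=0(const) G3=G2&G1=0&0=0 -> 0000
Step 3: G0=NOT G0=NOT 0=1 G1=0(const) G2=0(const) G3=G2&G1=0&0=0 -> 1000
Step 4: G0=NOT G0=NOT 1=0 G1=0(const) G2=0(const) G3=G2&G1=0&0=0 -> 0000
Step 5: G0=NOT G0=NOT 0=1 G1=0(const) G2=0(const) G3=G2&G1=0&0=0 -> 1000
Step 6: G0=NOT G0=NOT 1=0 G1=0(const) G2=0(const) G3=G2&G1=0&0=0 -> 0000
Step 7: G0=NOT G0=NOT 0=1 G1=0(const) G2=0(const) G3=G2&G1=0&0=0 -> 1000

1000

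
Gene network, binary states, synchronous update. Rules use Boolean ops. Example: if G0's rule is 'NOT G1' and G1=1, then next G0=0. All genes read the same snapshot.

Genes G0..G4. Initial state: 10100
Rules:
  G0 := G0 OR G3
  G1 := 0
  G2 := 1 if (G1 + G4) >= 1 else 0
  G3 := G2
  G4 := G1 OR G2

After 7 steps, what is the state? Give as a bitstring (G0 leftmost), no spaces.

Step 1: G0=G0|G3=1|0=1 G1=0(const) G2=(0+0>=1)=0 G3=G2=1 G4=G1|G2=0|1=1 -> 10011
Step 2: G0=G0|G3=1|1=1 G1=0(const) G2=(0+1>=1)=1 G3=G2=0 G4=G1|G2=0|0=0 -> 10100
Step 3: G0=G0|G3=1|0=1 G1=0(const) G2=(0+0>=1)=0 G3=G2=1 G4=G1|G2=0|1=1 -> 10011
Step 4: G0=G0|G3=1|1=1 G1=0(const) G2=(0+1>=1)=1 G3=G2=0 G4=G1|G2=0|0=0 -> 10100
Step 5: G0=G0|G3=1|0=1 G1=0(const) G2=(0+0>=1)=0 G3=G2=1 G4=G1|G2=0|1=1 -> 10011
Step 6: G0=G0|G3=1|1=1 G1=0(const) G2=(0+1>=1)=1 G3=G2=0 G4=G1|G2=0|0=0 -> 10100
Step 7: G0=G0|G3=1|0=1 G1=0(const) G2=(0+0>=1)=0 G3=G2=1 G4=G1|G2=0|1=1 -> 10011

10011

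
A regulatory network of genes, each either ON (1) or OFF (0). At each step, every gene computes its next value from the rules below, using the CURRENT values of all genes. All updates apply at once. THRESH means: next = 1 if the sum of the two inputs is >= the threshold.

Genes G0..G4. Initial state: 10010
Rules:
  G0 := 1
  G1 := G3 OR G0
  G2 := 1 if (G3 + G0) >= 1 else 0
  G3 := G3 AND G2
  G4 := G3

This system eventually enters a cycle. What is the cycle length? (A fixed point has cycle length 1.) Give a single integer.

Step 0: 10010
Step 1: G0=1(const) G1=G3|G0=1|1=1 G2=(1+1>=1)=1 G3=G3&G2=1&0=0 G4=G3=1 -> 11101
Step 2: G0=1(const) G1=G3|G0=0|1=1 G2=(0+1>=1)=1 G3=G3&G2=0&1=0 G4=G3=0 -> 11100
Step 3: G0=1(const) G1=G3|G0=0|1=1 G2=(0+1>=1)=1 G3=G3&G2=0&1=0 G4=G3=0 -> 11100
State from step 3 equals state from step 2 -> cycle length 1

Answer: 1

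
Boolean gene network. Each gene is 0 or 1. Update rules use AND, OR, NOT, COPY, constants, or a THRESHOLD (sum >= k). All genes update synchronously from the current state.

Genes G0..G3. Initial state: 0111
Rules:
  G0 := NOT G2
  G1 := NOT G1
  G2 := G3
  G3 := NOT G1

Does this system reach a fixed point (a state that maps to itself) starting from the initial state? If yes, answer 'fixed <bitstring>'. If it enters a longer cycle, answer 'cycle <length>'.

Step 0: 0111
Step 1: G0=NOT G2=NOT 1=0 G1=NOT G1=NOT 1=0 G2=G3=1 G3=NOT G1=NOT 1=0 -> 0010
Step 2: G0=NOT G2=NOT 1=0 G1=NOT G1=NOT 0=1 G2=G3=0 G3=NOT G1=NOT 0=1 -> 0101
Step 3: G0=NOT G2=NOT 0=1 G1=NOT G1=NOT 1=0 G2=G3=1 G3=NOT G1=NOT 1=0 -> 1010
Step 4: G0=NOT G2=NOT 1=0 G1=NOT G1=NOT 0=1 G2=G3=0 G3=NOT G1=NOT 0=1 -> 0101
Cycle of length 2 starting at step 2 -> no fixed point

Answer: cycle 2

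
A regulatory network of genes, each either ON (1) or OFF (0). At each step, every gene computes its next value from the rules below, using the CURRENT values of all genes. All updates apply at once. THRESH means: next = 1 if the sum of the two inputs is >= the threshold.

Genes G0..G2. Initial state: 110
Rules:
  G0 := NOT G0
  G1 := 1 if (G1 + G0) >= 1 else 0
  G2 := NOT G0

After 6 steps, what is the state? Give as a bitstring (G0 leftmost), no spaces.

Step 1: G0=NOT G0=NOT 1=0 G1=(1+1>=1)=1 G2=NOT G0=NOT 1=0 -> 010
Step 2: G0=NOT G0=NOT 0=1 G1=(1+0>=1)=1 G2=NOT G0=NOT 0=1 -> 111
Step 3: G0=NOT G0=NOT 1=0 G1=(1+1>=1)=1 G2=NOT G0=NOT 1=0 -> 010
Step 4: G0=NOT G0=NOT 0=1 G1=(1+0>=1)=1 G2=NOT G0=NOT 0=1 -> 111
Step 5: G0=NOT G0=NOT 1=0 G1=(1+1>=1)=1 G2=NOT G0=NOT 1=0 -> 010
Step 6: G0=NOT G0=NOT 0=1 G1=(1+0>=1)=1 G2=NOT G0=NOT 0=1 -> 111

111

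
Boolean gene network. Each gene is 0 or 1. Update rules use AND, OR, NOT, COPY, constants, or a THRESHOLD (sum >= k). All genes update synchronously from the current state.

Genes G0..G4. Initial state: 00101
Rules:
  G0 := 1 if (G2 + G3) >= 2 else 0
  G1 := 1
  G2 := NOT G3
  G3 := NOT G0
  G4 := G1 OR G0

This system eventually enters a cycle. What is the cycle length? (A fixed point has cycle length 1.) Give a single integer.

Step 0: 00101
Step 1: G0=(1+0>=2)=0 G1=1(const) G2=NOT G3=NOT 0=1 G3=NOT G0=NOT 0=1 G4=G1|G0=0|0=0 -> 01110
Step 2: G0=(1+1>=2)=1 G1=1(const) G2=NOT G3=NOT 1=0 G3=NOT G0=NOT 0=1 G4=G1|G0=1|0=1 -> 11011
Step 3: G0=(0+1>=2)=0 G1=1(const) G2=NOT G3=NOT 1=0 G3=NOT G0=NOT 1=0 G4=G1|G0=1|1=1 -> 01001
Step 4: G0=(0+0>=2)=0 G1=1(const) G2=NOT G3=NOT 0=1 G3=NOT G0=NOT 0=1 G4=G1|G0=1|0=1 -> 01111
Step 5: G0=(1+1>=2)=1 G1=1(const) G2=NOT G3=NOT 1=0 G3=NOT G0=NOT 0=1 G4=G1|G0=1|0=1 -> 11011
State from step 5 equals state from step 2 -> cycle length 3

Answer: 3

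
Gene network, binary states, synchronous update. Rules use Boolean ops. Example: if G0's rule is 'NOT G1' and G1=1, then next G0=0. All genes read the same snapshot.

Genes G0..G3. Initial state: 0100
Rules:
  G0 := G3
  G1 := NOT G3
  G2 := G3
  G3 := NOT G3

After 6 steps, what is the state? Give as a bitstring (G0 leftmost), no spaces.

Step 1: G0=G3=0 G1=NOT G3=NOT 0=1 G2=G3=0 G3=NOT G3=NOT 0=1 -> 0101
Step 2: G0=G3=1 G1=NOT G3=NOT 1=0 G2=G3=1 G3=NOT G3=NOT 1=0 -> 1010
Step 3: G0=G3=0 G1=NOT G3=NOT 0=1 G2=G3=0 G3=NOT G3=NOT 0=1 -> 0101
Step 4: G0=G3=1 G1=NOT G3=NOT 1=0 G2=G3=1 G3=NOT G3=NOT 1=0 -> 1010
Step 5: G0=G3=0 G1=NOT G3=NOT 0=1 G2=G3=0 G3=NOT G3=NOT 0=1 -> 0101
Step 6: G0=G3=1 G1=NOT G3=NOT 1=0 G2=G3=1 G3=NOT G3=NOT 1=0 -> 1010

1010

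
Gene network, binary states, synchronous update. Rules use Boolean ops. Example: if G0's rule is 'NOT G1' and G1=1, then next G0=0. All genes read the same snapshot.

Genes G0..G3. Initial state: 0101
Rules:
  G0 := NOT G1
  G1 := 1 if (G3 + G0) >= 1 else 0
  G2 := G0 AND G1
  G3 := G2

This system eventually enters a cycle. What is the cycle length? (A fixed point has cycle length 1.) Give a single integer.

Answer: 3

Derivation:
Step 0: 0101
Step 1: G0=NOT G1=NOT 1=0 G1=(1+0>=1)=1 G2=G0&G1=0&1=0 G3=G2=0 -> 0100
Step 2: G0=NOT G1=NOT 1=0 G1=(0+0>=1)=0 G2=G0&G1=0&1=0 G3=G2=0 -> 0000
Step 3: G0=NOT G1=NOT 0=1 G1=(0+0>=1)=0 G2=G0&G1=0&0=0 G3=G2=0 -> 1000
Step 4: G0=NOT G1=NOT 0=1 G1=(0+1>=1)=1 G2=G0&G1=1&0=0 G3=G2=0 -> 1100
Step 5: G0=NOT G1=NOT 1=0 G1=(0+1>=1)=1 G2=G0&G1=1&1=1 G3=G2=0 -> 0110
Step 6: G0=NOT G1=NOT 1=0 G1=(0+0>=1)=0 G2=G0&G1=0&1=0 G3=G2=1 -> 0001
Step 7: G0=NOT G1=NOT 0=1 G1=(1+0>=1)=1 G2=G0&G1=0&0=0 G3=G2=0 -> 1100
State from step 7 equals state from step 4 -> cycle length 3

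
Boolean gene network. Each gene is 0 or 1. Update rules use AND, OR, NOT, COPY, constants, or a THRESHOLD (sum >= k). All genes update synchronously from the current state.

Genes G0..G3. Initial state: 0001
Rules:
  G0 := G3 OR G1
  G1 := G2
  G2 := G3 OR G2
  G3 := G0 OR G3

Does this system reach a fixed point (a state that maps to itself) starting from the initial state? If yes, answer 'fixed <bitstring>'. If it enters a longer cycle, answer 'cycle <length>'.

Step 0: 0001
Step 1: G0=G3|G1=1|0=1 G1=G2=0 G2=G3|G2=1|0=1 G3=G0|G3=0|1=1 -> 1011
Step 2: G0=G3|G1=1|0=1 G1=G2=1 G2=G3|G2=1|1=1 G3=G0|G3=1|1=1 -> 1111
Step 3: G0=G3|G1=1|1=1 G1=G2=1 G2=G3|G2=1|1=1 G3=G0|G3=1|1=1 -> 1111
Fixed point reached at step 2: 1111

Answer: fixed 1111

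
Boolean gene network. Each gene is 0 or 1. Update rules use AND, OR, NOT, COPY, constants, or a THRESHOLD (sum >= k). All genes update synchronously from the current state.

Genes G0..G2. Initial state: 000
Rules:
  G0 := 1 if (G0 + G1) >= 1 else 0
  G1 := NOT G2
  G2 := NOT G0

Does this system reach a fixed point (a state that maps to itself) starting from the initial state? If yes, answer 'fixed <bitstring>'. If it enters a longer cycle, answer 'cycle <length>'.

Step 0: 000
Step 1: G0=(0+0>=1)=0 G1=NOT G2=NOT 0=1 G2=NOT G0=NOT 0=1 -> 011
Step 2: G0=(0+1>=1)=1 G1=NOT G2=NOT 1=0 G2=NOT G0=NOT 0=1 -> 101
Step 3: G0=(1+0>=1)=1 G1=NOT G2=NOT 1=0 G2=NOT G0=NOT 1=0 -> 100
Step 4: G0=(1+0>=1)=1 G1=NOT G2=NOT 0=1 G2=NOT G0=NOT 1=0 -> 110
Step 5: G0=(1+1>=1)=1 G1=NOT G2=NOT 0=1 G2=NOT G0=NOT 1=0 -> 110
Fixed point reached at step 4: 110

Answer: fixed 110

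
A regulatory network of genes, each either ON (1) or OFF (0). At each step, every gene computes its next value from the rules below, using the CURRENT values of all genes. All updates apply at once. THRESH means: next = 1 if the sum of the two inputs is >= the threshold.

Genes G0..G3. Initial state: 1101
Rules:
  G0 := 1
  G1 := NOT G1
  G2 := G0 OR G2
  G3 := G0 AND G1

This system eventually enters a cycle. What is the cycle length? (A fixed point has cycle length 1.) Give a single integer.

Step 0: 1101
Step 1: G0=1(const) G1=NOT G1=NOT 1=0 G2=G0|G2=1|0=1 G3=G0&G1=1&1=1 -> 1011
Step 2: G0=1(const) G1=NOT G1=NOT 0=1 G2=G0|G2=1|1=1 G3=G0&G1=1&0=0 -> 1110
Step 3: G0=1(const) G1=NOT G1=NOT 1=0 G2=G0|G2=1|1=1 G3=G0&G1=1&1=1 -> 1011
State from step 3 equals state from step 1 -> cycle length 2

Answer: 2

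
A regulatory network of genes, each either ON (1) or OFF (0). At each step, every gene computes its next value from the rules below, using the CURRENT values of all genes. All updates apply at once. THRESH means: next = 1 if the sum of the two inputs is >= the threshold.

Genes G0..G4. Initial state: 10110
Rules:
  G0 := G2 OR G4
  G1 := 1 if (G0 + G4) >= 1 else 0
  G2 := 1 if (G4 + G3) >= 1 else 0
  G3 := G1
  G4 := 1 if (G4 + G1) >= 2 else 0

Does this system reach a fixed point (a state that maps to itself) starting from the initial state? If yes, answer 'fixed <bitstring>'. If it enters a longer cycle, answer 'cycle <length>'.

Step 0: 10110
Step 1: G0=G2|G4=1|0=1 G1=(1+0>=1)=1 G2=(0+1>=1)=1 G3=G1=0 G4=(0+0>=2)=0 -> 11100
Step 2: G0=G2|G4=1|0=1 G1=(1+0>=1)=1 G2=(0+0>=1)=0 G3=G1=1 G4=(0+1>=2)=0 -> 11010
Step 3: G0=G2|G4=0|0=0 G1=(1+0>=1)=1 G2=(0+1>=1)=1 G3=G1=1 G4=(0+1>=2)=0 -> 01110
Step 4: G0=G2|G4=1|0=1 G1=(0+0>=1)=0 G2=(0+1>=1)=1 G3=G1=1 G4=(0+1>=2)=0 -> 10110
Cycle of length 4 starting at step 0 -> no fixed point

Answer: cycle 4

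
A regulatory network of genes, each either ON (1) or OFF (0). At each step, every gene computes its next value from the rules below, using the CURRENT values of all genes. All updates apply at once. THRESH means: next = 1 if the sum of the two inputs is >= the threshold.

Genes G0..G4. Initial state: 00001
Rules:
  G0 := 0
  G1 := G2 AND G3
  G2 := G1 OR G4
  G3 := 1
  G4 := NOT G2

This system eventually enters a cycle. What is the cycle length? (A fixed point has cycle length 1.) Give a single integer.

Step 0: 00001
Step 1: G0=0(const) G1=G2&G3=0&0=0 G2=G1|G4=0|1=1 G3=1(const) G4=NOT G2=NOT 0=1 -> 00111
Step 2: G0=0(const) G1=G2&G3=1&1=1 G2=G1|G4=0|1=1 G3=1(const) G4=NOT G2=NOT 1=0 -> 01110
Step 3: G0=0(const) G1=G2&G3=1&1=1 G2=G1|G4=1|0=1 G3=1(const) G4=NOT G2=NOT 1=0 -> 01110
State from step 3 equals state from step 2 -> cycle length 1

Answer: 1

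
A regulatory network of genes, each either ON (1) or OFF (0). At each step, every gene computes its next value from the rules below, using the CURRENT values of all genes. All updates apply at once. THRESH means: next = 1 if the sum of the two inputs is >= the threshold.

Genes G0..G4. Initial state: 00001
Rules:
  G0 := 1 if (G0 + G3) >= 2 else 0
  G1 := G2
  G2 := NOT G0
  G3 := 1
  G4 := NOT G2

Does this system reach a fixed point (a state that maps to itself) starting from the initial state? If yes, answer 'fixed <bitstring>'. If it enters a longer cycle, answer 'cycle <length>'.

Answer: fixed 01110

Derivation:
Step 0: 00001
Step 1: G0=(0+0>=2)=0 G1=G2=0 G2=NOT G0=NOT 0=1 G3=1(const) G4=NOT G2=NOT 0=1 -> 00111
Step 2: G0=(0+1>=2)=0 G1=G2=1 G2=NOT G0=NOT 0=1 G3=1(const) G4=NOT G2=NOT 1=0 -> 01110
Step 3: G0=(0+1>=2)=0 G1=G2=1 G2=NOT G0=NOT 0=1 G3=1(const) G4=NOT G2=NOT 1=0 -> 01110
Fixed point reached at step 2: 01110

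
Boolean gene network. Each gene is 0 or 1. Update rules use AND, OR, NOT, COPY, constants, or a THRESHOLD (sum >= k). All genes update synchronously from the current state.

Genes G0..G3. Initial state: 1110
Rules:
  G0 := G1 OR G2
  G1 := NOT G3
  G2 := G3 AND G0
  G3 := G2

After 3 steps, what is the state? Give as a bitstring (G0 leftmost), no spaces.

Step 1: G0=G1|G2=1|1=1 G1=NOT G3=NOT 0=1 G2=G3&G0=0&1=0 G3=G2=1 -> 1101
Step 2: G0=G1|G2=1|0=1 G1=NOT G3=NOT 1=0 G2=G3&G0=1&1=1 G3=G2=0 -> 1010
Step 3: G0=G1|G2=0|1=1 G1=NOT G3=NOT 0=1 G2=G3&G0=0&1=0 G3=G2=1 -> 1101

1101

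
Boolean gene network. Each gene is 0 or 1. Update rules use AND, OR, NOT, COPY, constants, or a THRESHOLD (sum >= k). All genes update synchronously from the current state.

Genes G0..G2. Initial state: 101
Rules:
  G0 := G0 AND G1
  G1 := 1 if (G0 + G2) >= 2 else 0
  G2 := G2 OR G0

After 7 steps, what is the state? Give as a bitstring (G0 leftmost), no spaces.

Step 1: G0=G0&G1=1&0=0 G1=(1+1>=2)=1 G2=G2|G0=1|1=1 -> 011
Step 2: G0=G0&G1=0&1=0 G1=(0+1>=2)=0 G2=G2|G0=1|0=1 -> 001
Step 3: G0=G0&G1=0&0=0 G1=(0+1>=2)=0 G2=G2|G0=1|0=1 -> 001
Step 4: G0=G0&G1=0&0=0 G1=(0+1>=2)=0 G2=G2|G0=1|0=1 -> 001
Step 5: G0=G0&G1=0&0=0 G1=(0+1>=2)=0 G2=G2|G0=1|0=1 -> 001
Step 6: G0=G0&G1=0&0=0 G1=(0+1>=2)=0 G2=G2|G0=1|0=1 -> 001
Step 7: G0=G0&G1=0&0=0 G1=(0+1>=2)=0 G2=G2|G0=1|0=1 -> 001

001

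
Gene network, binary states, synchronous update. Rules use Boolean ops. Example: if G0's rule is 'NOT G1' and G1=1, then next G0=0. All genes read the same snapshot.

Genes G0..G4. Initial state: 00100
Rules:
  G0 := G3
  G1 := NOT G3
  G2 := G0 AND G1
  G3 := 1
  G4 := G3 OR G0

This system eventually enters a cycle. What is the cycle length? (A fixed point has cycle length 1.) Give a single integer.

Step 0: 00100
Step 1: G0=G3=0 G1=NOT G3=NOT 0=1 G2=G0&G1=0&0=0 G3=1(const) G4=G3|G0=0|0=0 -> 01010
Step 2: G0=G3=1 G1=NOT G3=NOT 1=0 G2=G0&G1=0&1=0 G3=1(const) G4=G3|G0=1|0=1 -> 10011
Step 3: G0=G3=1 G1=NOT G3=NOT 1=0 G2=G0&G1=1&0=0 G3=1(const) G4=G3|G0=1|1=1 -> 10011
State from step 3 equals state from step 2 -> cycle length 1

Answer: 1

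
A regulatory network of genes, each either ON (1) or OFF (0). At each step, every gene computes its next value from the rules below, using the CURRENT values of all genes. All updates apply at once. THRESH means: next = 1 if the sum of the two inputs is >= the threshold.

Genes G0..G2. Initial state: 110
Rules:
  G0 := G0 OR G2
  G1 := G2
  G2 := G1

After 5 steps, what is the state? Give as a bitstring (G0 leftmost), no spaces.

Step 1: G0=G0|G2=1|0=1 G1=G2=0 G2=G1=1 -> 101
Step 2: G0=G0|G2=1|1=1 G1=G2=1 G2=G1=0 -> 110
Step 3: G0=G0|G2=1|0=1 G1=G2=0 G2=G1=1 -> 101
Step 4: G0=G0|G2=1|1=1 G1=G2=1 G2=G1=0 -> 110
Step 5: G0=G0|G2=1|0=1 G1=G2=0 G2=G1=1 -> 101

101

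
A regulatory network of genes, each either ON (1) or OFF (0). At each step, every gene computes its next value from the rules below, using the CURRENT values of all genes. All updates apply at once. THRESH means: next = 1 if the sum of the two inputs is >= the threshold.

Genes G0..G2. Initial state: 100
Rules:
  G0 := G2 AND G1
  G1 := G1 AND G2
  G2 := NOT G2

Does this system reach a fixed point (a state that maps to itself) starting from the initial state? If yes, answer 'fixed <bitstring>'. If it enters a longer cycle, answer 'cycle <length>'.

Answer: cycle 2

Derivation:
Step 0: 100
Step 1: G0=G2&G1=0&0=0 G1=G1&G2=0&0=0 G2=NOT G2=NOT 0=1 -> 001
Step 2: G0=G2&G1=1&0=0 G1=G1&G2=0&1=0 G2=NOT G2=NOT 1=0 -> 000
Step 3: G0=G2&G1=0&0=0 G1=G1&G2=0&0=0 G2=NOT G2=NOT 0=1 -> 001
Cycle of length 2 starting at step 1 -> no fixed point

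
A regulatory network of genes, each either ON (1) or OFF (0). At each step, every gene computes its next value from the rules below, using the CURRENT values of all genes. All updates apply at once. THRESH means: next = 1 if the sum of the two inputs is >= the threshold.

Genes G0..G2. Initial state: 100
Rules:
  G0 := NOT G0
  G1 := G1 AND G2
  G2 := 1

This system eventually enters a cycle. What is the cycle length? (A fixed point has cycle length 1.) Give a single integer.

Step 0: 100
Step 1: G0=NOT G0=NOT 1=0 G1=G1&G2=0&0=0 G2=1(const) -> 001
Step 2: G0=NOT G0=NOT 0=1 G1=G1&G2=0&1=0 G2=1(const) -> 101
Step 3: G0=NOT G0=NOT 1=0 G1=G1&G2=0&1=0 G2=1(const) -> 001
State from step 3 equals state from step 1 -> cycle length 2

Answer: 2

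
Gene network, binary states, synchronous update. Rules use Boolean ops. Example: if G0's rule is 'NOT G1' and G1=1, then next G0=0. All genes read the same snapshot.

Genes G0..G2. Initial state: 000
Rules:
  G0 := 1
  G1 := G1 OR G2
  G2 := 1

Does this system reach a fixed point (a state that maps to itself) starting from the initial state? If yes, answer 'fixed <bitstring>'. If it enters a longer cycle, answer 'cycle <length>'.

Answer: fixed 111

Derivation:
Step 0: 000
Step 1: G0=1(const) G1=G1|G2=0|0=0 G2=1(const) -> 101
Step 2: G0=1(const) G1=G1|G2=0|1=1 G2=1(const) -> 111
Step 3: G0=1(const) G1=G1|G2=1|1=1 G2=1(const) -> 111
Fixed point reached at step 2: 111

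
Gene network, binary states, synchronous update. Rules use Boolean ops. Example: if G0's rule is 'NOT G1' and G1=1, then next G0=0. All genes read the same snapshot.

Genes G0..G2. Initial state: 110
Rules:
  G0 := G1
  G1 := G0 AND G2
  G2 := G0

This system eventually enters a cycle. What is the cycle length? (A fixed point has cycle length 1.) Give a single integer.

Step 0: 110
Step 1: G0=G1=1 G1=G0&G2=1&0=0 G2=G0=1 -> 101
Step 2: G0=G1=0 G1=G0&G2=1&1=1 G2=G0=1 -> 011
Step 3: G0=G1=1 G1=G0&G2=0&1=0 G2=G0=0 -> 100
Step 4: G0=G1=0 G1=G0&G2=1&0=0 G2=G0=1 -> 001
Step 5: G0=G1=0 G1=G0&G2=0&1=0 G2=G0=0 -> 000
Step 6: G0=G1=0 G1=G0&G2=0&0=0 G2=G0=0 -> 000
State from step 6 equals state from step 5 -> cycle length 1

Answer: 1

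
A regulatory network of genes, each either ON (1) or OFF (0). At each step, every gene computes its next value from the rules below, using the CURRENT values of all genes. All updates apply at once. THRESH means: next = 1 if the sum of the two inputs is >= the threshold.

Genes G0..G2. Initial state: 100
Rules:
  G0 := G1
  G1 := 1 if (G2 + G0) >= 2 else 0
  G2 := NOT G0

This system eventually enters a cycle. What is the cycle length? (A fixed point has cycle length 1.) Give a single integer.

Answer: 1

Derivation:
Step 0: 100
Step 1: G0=G1=0 G1=(0+1>=2)=0 G2=NOT G0=NOT 1=0 -> 000
Step 2: G0=G1=0 G1=(0+0>=2)=0 G2=NOT G0=NOT 0=1 -> 001
Step 3: G0=G1=0 G1=(1+0>=2)=0 G2=NOT G0=NOT 0=1 -> 001
State from step 3 equals state from step 2 -> cycle length 1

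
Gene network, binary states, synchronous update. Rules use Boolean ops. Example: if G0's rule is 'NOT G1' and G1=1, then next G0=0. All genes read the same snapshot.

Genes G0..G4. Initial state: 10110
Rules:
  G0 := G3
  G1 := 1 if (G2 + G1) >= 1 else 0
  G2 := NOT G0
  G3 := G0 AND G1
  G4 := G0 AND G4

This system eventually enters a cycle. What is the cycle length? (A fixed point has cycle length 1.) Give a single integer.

Answer: 2

Derivation:
Step 0: 10110
Step 1: G0=G3=1 G1=(1+0>=1)=1 G2=NOT G0=NOT 1=0 G3=G0&G1=1&0=0 G4=G0&G4=1&0=0 -> 11000
Step 2: G0=G3=0 G1=(0+1>=1)=1 G2=NOT G0=NOT 1=0 G3=G0&G1=1&1=1 G4=G0&G4=1&0=0 -> 01010
Step 3: G0=G3=1 G1=(0+1>=1)=1 G2=NOT G0=NOT 0=1 G3=G0&G1=0&1=0 G4=G0&G4=0&0=0 -> 11100
Step 4: G0=G3=0 G1=(1+1>=1)=1 G2=NOT G0=NOT 1=0 G3=G0&G1=1&1=1 G4=G0&G4=1&0=0 -> 01010
State from step 4 equals state from step 2 -> cycle length 2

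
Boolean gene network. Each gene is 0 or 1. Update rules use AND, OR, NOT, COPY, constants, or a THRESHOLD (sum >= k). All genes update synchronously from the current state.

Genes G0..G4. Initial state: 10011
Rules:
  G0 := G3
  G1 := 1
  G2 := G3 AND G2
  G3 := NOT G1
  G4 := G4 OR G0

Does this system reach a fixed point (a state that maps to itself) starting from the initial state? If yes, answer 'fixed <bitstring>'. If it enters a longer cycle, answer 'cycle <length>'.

Step 0: 10011
Step 1: G0=G3=1 G1=1(const) G2=G3&G2=1&0=0 G3=NOT G1=NOT 0=1 G4=G4|G0=1|1=1 -> 11011
Step 2: G0=G3=1 G1=1(const) G2=G3&G2=1&0=0 G3=NOT G1=NOT 1=0 G4=G4|G0=1|1=1 -> 11001
Step 3: G0=G3=0 G1=1(const) G2=G3&G2=0&0=0 G3=NOT G1=NOT 1=0 G4=G4|G0=1|1=1 -> 01001
Step 4: G0=G3=0 G1=1(const) G2=G3&G2=0&0=0 G3=NOT G1=NOT 1=0 G4=G4|G0=1|0=1 -> 01001
Fixed point reached at step 3: 01001

Answer: fixed 01001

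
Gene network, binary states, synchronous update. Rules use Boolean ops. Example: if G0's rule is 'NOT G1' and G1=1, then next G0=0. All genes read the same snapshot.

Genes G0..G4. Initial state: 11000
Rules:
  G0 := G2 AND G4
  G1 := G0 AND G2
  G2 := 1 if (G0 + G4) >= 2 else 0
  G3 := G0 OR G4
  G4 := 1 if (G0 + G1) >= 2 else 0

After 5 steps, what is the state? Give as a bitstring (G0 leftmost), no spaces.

Step 1: G0=G2&G4=0&0=0 G1=G0&G2=1&0=0 G2=(1+0>=2)=0 G3=G0|G4=1|0=1 G4=(1+1>=2)=1 -> 00011
Step 2: G0=G2&G4=0&1=0 G1=G0&G2=0&0=0 G2=(0+1>=2)=0 G3=G0|G4=0|1=1 G4=(0+0>=2)=0 -> 00010
Step 3: G0=G2&G4=0&0=0 G1=G0&G2=0&0=0 G2=(0+0>=2)=0 G3=G0|G4=0|0=0 G4=(0+0>=2)=0 -> 00000
Step 4: G0=G2&G4=0&0=0 G1=G0&G2=0&0=0 G2=(0+0>=2)=0 G3=G0|G4=0|0=0 G4=(0+0>=2)=0 -> 00000
Step 5: G0=G2&G4=0&0=0 G1=G0&G2=0&0=0 G2=(0+0>=2)=0 G3=G0|G4=0|0=0 G4=(0+0>=2)=0 -> 00000

00000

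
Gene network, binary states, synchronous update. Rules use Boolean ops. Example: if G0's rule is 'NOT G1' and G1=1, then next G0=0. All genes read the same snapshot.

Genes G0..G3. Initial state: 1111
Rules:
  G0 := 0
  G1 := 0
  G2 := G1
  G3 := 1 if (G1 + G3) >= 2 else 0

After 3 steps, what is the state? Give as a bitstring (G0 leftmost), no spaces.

Step 1: G0=0(const) G1=0(const) G2=G1=1 G3=(1+1>=2)=1 -> 0011
Step 2: G0=0(const) G1=0(const) G2=G1=0 G3=(0+1>=2)=0 -> 0000
Step 3: G0=0(const) G1=0(const) G2=G1=0 G3=(0+0>=2)=0 -> 0000

0000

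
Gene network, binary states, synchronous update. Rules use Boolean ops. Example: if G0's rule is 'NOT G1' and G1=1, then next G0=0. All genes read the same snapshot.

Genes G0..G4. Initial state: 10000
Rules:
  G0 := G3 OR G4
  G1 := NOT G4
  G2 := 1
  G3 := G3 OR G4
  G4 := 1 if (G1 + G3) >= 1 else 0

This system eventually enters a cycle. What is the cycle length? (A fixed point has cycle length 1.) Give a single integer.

Answer: 1

Derivation:
Step 0: 10000
Step 1: G0=G3|G4=0|0=0 G1=NOT G4=NOT 0=1 G2=1(const) G3=G3|G4=0|0=0 G4=(0+0>=1)=0 -> 01100
Step 2: G0=G3|G4=0|0=0 G1=NOT G4=NOT 0=1 G2=1(const) G3=G3|G4=0|0=0 G4=(1+0>=1)=1 -> 01101
Step 3: G0=G3|G4=0|1=1 G1=NOT G4=NOT 1=0 G2=1(const) G3=G3|G4=0|1=1 G4=(1+0>=1)=1 -> 10111
Step 4: G0=G3|G4=1|1=1 G1=NOT G4=NOT 1=0 G2=1(const) G3=G3|G4=1|1=1 G4=(0+1>=1)=1 -> 10111
State from step 4 equals state from step 3 -> cycle length 1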